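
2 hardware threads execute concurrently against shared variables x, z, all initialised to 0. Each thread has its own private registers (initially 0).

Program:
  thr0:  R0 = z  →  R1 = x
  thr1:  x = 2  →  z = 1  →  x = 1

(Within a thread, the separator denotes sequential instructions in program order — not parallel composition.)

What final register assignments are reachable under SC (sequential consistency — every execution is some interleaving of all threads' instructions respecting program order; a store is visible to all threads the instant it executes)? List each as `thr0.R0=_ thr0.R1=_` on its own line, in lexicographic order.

thr0.R0=0 thr0.R1=0
thr0.R0=0 thr0.R1=1
thr0.R0=0 thr0.R1=2
thr0.R0=1 thr0.R1=1
thr0.R0=1 thr0.R1=2

outcome vector order: (thr0.R0,thr0.R1)
|SC outcomes| = 5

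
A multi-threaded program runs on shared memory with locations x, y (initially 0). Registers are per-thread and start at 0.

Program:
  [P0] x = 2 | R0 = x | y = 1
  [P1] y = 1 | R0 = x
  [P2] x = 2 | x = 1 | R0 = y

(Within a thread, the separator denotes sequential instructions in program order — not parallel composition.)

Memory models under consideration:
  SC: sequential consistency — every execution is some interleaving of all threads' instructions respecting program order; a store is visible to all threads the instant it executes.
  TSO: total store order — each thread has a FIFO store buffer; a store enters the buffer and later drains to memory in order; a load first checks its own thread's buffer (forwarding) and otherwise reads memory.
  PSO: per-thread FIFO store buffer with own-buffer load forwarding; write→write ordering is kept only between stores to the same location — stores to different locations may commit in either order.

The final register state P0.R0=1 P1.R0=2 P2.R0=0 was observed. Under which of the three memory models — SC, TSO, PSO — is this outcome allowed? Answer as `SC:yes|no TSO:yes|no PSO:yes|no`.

outcome vector order: (P0.R0,P1.R0,P2.R0)
SC (9): 101 110 111 121 201 210 211 220 221
TSO (12): 100 101 110 111 120 121 200 201 210 211 220 221
PSO (12): 100 101 110 111 120 121 200 201 210 211 220 221
target 120 ∈ {TSO,PSO}

SC:no TSO:yes PSO:yes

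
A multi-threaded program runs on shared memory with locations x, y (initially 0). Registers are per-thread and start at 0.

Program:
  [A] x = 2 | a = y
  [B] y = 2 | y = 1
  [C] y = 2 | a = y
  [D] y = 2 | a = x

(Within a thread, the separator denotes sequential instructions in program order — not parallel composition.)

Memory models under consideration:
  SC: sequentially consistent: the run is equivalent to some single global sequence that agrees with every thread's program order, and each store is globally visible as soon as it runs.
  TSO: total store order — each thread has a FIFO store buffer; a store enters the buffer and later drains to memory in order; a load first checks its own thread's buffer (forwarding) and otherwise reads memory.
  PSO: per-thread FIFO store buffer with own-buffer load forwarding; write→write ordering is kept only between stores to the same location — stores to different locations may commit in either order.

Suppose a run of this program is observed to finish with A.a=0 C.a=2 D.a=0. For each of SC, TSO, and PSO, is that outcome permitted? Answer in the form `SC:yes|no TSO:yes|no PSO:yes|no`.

outcome vector order: (A.a,C.a,D.a)
SC: 10 outcomes — {012; 022; 110; 112; 120; 122; 210; 212; 220; 222}
TSO: 12 outcomes — {010; 012; 020; 022; 110; 112; 120; 122; 210; 212; 220; 222}
PSO: 12 outcomes — {010; 012; 020; 022; 110; 112; 120; 122; 210; 212; 220; 222}
target 020 ∈ {TSO,PSO}

SC:no TSO:yes PSO:yes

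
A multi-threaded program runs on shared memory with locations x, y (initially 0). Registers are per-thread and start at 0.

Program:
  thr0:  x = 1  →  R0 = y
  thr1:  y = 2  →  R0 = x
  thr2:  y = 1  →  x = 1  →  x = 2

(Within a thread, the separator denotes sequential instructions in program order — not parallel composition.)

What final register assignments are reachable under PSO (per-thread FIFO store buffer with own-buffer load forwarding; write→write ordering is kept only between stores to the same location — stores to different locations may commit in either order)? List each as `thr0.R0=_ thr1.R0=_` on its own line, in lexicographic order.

outcome vector order: (thr0.R0,thr1.R0)
|PSO outcomes| = 9

thr0.R0=0 thr1.R0=0
thr0.R0=0 thr1.R0=1
thr0.R0=0 thr1.R0=2
thr0.R0=1 thr1.R0=0
thr0.R0=1 thr1.R0=1
thr0.R0=1 thr1.R0=2
thr0.R0=2 thr1.R0=0
thr0.R0=2 thr1.R0=1
thr0.R0=2 thr1.R0=2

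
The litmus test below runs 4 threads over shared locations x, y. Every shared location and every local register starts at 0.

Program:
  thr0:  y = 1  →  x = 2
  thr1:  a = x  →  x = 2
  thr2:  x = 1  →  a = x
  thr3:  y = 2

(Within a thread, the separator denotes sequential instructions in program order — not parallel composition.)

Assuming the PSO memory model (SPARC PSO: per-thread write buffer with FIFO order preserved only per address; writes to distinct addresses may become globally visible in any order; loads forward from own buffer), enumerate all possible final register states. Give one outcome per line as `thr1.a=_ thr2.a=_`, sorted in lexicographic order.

thr1.a=0 thr2.a=1
thr1.a=0 thr2.a=2
thr1.a=1 thr2.a=1
thr1.a=1 thr2.a=2
thr1.a=2 thr2.a=1
thr1.a=2 thr2.a=2

outcome vector order: (thr1.a,thr2.a)
|PSO outcomes| = 6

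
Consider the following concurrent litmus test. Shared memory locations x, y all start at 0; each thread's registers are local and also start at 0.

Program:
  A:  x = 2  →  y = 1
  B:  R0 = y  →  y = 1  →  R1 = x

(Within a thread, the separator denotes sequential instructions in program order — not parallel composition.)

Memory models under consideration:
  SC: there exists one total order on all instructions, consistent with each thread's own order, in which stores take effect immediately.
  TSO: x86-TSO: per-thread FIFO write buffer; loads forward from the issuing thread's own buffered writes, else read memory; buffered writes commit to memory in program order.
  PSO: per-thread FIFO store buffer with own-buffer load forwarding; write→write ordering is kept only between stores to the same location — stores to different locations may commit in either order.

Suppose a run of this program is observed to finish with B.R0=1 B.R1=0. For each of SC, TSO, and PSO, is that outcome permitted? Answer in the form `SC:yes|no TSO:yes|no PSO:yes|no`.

outcome vector order: (B.R0,B.R1)
under SC → <0 0>; <0 2>; <1 2>
under TSO → <0 0>; <0 2>; <1 2>
under PSO → <0 0>; <0 2>; <1 0>; <1 2>
target <1 0> ∈ {PSO}

SC:no TSO:no PSO:yes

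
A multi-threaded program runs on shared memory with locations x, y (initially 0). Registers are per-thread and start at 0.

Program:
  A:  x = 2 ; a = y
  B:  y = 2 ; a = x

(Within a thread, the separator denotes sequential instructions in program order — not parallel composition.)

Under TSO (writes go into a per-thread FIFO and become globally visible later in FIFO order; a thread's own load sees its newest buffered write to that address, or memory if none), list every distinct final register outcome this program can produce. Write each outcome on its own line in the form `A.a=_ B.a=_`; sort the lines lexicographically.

A.a=0 B.a=0
A.a=0 B.a=2
A.a=2 B.a=0
A.a=2 B.a=2

outcome vector order: (A.a,B.a)
|TSO outcomes| = 4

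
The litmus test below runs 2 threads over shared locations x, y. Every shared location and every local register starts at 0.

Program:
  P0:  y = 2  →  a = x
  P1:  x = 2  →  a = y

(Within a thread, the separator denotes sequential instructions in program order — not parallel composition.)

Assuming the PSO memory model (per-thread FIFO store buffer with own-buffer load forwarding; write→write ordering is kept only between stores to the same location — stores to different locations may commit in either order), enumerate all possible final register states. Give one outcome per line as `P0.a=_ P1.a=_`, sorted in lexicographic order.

P0.a=0 P1.a=0
P0.a=0 P1.a=2
P0.a=2 P1.a=0
P0.a=2 P1.a=2

outcome vector order: (P0.a,P1.a)
|PSO outcomes| = 4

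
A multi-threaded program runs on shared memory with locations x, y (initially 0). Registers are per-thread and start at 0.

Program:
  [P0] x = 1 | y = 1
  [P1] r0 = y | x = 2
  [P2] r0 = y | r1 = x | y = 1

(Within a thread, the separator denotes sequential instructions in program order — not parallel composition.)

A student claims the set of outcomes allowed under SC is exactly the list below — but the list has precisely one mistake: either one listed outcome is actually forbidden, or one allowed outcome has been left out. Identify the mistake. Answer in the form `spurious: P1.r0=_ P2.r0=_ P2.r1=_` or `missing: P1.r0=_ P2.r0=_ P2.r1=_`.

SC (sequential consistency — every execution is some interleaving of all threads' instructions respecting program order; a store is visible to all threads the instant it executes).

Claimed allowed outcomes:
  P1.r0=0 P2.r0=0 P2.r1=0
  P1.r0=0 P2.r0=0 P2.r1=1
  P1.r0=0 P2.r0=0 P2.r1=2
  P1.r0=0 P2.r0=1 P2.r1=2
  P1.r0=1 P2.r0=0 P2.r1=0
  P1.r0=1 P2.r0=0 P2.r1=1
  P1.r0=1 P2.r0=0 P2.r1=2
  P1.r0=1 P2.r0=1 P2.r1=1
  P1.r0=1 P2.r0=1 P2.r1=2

missing: P1.r0=0 P2.r0=1 P2.r1=1

outcome vector order: (P1.r0,P2.r0,P2.r1)
under SC → (0,0,0); (0,0,1); (0,0,2); (0,1,1); (0,1,2); (1,0,0); (1,0,1); (1,0,2); (1,1,1); (1,1,2)
SC∖claimed = {(0,1,1)}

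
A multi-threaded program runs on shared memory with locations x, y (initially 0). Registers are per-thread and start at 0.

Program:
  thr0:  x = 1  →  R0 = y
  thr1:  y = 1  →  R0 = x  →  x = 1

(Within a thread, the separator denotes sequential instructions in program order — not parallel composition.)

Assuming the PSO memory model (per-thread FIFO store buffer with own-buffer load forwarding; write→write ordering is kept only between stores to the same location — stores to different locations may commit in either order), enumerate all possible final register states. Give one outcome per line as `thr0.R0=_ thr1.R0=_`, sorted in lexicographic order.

outcome vector order: (thr0.R0,thr1.R0)
|PSO outcomes| = 4

thr0.R0=0 thr1.R0=0
thr0.R0=0 thr1.R0=1
thr0.R0=1 thr1.R0=0
thr0.R0=1 thr1.R0=1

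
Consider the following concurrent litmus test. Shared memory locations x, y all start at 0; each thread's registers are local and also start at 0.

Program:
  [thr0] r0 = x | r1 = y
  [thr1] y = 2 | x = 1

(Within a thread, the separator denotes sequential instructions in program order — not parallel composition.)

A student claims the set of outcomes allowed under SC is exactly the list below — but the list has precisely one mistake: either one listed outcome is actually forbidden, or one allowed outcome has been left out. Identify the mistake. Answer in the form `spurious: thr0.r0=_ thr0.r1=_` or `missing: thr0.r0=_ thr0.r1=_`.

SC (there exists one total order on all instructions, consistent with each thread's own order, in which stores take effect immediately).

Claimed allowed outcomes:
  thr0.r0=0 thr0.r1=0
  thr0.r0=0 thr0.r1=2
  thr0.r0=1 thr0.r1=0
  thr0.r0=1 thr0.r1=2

spurious: thr0.r0=1 thr0.r1=0

outcome vector order: (thr0.r0,thr0.r1)
[SC] allowed = {0/0; 0/2; 1/2}
claimed∖SC = {1/0}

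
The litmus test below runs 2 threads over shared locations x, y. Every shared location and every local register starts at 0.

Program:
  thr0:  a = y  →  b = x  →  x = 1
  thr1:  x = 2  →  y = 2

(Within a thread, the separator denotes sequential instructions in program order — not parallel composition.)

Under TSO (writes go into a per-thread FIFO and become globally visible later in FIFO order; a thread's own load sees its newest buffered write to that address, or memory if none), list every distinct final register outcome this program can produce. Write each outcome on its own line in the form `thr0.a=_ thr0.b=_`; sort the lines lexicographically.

thr0.a=0 thr0.b=0
thr0.a=0 thr0.b=2
thr0.a=2 thr0.b=2

outcome vector order: (thr0.a,thr0.b)
|TSO outcomes| = 3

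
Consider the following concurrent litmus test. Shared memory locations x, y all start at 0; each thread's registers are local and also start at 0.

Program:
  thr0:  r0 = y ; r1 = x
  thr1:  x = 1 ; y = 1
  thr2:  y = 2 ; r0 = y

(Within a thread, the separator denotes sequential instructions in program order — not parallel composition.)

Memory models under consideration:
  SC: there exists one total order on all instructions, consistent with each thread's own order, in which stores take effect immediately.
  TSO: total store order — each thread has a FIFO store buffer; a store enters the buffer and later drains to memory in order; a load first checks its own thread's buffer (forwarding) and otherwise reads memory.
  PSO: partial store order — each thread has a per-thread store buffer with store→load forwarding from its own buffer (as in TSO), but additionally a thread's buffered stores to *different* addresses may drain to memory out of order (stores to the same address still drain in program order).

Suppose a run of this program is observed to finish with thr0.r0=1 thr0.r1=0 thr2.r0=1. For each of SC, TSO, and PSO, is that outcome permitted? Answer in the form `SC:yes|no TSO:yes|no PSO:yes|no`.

SC:no TSO:no PSO:yes

outcome vector order: (thr0.r0,thr0.r1,thr2.r0)
SC (10): 001 002 011 012 111 112 201 202 211 212
TSO (10): 001 002 011 012 111 112 201 202 211 212
PSO (12): 001 002 011 012 101 102 111 112 201 202 211 212
target 101 ∈ {PSO}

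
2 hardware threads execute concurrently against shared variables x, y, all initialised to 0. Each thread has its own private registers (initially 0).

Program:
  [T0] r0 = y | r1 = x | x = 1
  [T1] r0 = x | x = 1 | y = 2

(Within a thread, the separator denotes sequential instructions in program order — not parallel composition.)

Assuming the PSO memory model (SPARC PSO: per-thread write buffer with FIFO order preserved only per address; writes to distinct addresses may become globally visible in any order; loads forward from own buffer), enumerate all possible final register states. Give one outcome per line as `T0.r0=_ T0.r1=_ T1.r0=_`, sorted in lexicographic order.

outcome vector order: (T0.r0,T0.r1,T1.r0)
|PSO outcomes| = 5

T0.r0=0 T0.r1=0 T1.r0=0
T0.r0=0 T0.r1=0 T1.r0=1
T0.r0=0 T0.r1=1 T1.r0=0
T0.r0=2 T0.r1=0 T1.r0=0
T0.r0=2 T0.r1=1 T1.r0=0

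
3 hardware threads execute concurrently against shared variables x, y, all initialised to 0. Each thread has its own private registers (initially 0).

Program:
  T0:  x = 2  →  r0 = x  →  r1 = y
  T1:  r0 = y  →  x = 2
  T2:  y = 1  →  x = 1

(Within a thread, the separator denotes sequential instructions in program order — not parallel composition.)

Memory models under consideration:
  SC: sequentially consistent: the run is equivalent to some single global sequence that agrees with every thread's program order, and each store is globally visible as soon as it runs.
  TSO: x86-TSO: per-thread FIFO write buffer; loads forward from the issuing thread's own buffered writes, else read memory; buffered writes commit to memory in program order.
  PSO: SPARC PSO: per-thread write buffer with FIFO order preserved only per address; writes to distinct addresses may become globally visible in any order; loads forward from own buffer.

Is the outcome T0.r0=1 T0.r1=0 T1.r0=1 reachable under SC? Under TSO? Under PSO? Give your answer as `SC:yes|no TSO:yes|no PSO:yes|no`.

SC:no TSO:no PSO:yes

outcome vector order: (T0.r0,T0.r1,T1.r0)
under SC → (1,1,0); (1,1,1); (2,0,0); (2,0,1); (2,1,0); (2,1,1)
under TSO → (1,1,0); (1,1,1); (2,0,0); (2,0,1); (2,1,0); (2,1,1)
under PSO → (1,0,0); (1,0,1); (1,1,0); (1,1,1); (2,0,0); (2,0,1); (2,1,0); (2,1,1)
target (1,0,1) ∈ {PSO}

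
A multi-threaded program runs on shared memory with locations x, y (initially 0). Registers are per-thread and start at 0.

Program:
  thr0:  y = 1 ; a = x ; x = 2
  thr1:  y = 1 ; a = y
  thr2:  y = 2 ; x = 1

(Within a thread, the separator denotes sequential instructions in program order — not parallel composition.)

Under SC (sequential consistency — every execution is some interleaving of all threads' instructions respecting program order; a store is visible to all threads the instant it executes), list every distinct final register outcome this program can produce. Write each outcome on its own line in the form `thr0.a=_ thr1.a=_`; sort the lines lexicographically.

thr0.a=0 thr1.a=1
thr0.a=0 thr1.a=2
thr0.a=1 thr1.a=1
thr0.a=1 thr1.a=2

outcome vector order: (thr0.a,thr1.a)
|SC outcomes| = 4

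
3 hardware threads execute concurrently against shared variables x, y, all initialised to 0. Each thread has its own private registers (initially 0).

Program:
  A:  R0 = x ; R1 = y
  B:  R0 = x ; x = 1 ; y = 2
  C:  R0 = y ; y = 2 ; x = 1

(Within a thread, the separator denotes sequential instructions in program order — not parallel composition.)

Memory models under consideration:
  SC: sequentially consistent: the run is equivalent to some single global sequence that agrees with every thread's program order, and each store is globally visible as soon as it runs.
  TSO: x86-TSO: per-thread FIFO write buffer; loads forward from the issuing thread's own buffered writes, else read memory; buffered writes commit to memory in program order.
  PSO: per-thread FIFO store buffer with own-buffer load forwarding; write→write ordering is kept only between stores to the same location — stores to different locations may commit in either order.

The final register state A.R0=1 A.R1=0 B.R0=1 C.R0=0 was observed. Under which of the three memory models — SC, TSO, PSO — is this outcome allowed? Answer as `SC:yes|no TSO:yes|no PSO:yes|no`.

SC:no TSO:no PSO:yes

outcome vector order: (A.R0,A.R1,B.R0,C.R0)
[SC] allowed = {<0 0 0 0> <0 0 0 2> <0 0 1 0> <0 2 0 0> <0 2 0 2> <0 2 1 0> <1 0 0 0> <1 0 0 2> <1 2 0 0> <1 2 0 2> <1 2 1 0>}
[TSO] allowed = {<0 0 0 0> <0 0 0 2> <0 0 1 0> <0 2 0 0> <0 2 0 2> <0 2 1 0> <1 0 0 0> <1 0 0 2> <1 2 0 0> <1 2 0 2> <1 2 1 0>}
[PSO] allowed = {<0 0 0 0> <0 0 0 2> <0 0 1 0> <0 2 0 0> <0 2 0 2> <0 2 1 0> <1 0 0 0> <1 0 0 2> <1 0 1 0> <1 2 0 0> <1 2 0 2> <1 2 1 0>}
target <1 0 1 0> ∈ {PSO}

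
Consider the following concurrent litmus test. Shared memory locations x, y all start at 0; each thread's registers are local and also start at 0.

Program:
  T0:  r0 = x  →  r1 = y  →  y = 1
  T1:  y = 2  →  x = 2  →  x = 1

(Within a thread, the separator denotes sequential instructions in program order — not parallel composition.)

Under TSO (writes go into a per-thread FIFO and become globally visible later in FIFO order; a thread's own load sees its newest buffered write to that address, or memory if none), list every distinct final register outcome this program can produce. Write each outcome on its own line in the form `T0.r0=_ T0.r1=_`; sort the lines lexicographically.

T0.r0=0 T0.r1=0
T0.r0=0 T0.r1=2
T0.r0=1 T0.r1=2
T0.r0=2 T0.r1=2

outcome vector order: (T0.r0,T0.r1)
|TSO outcomes| = 4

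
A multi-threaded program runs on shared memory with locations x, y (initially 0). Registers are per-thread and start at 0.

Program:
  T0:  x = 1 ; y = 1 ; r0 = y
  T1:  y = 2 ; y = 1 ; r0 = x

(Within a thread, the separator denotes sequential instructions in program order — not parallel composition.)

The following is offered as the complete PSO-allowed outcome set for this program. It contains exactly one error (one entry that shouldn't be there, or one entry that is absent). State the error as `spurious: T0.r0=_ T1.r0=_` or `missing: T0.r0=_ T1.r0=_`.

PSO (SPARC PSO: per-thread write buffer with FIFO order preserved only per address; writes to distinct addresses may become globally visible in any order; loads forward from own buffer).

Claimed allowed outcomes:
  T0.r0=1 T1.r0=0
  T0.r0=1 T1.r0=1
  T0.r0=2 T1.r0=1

outcome vector order: (T0.r0,T1.r0)
PSO (4): 10 11 20 21
PSO∖claimed = {20}

missing: T0.r0=2 T1.r0=0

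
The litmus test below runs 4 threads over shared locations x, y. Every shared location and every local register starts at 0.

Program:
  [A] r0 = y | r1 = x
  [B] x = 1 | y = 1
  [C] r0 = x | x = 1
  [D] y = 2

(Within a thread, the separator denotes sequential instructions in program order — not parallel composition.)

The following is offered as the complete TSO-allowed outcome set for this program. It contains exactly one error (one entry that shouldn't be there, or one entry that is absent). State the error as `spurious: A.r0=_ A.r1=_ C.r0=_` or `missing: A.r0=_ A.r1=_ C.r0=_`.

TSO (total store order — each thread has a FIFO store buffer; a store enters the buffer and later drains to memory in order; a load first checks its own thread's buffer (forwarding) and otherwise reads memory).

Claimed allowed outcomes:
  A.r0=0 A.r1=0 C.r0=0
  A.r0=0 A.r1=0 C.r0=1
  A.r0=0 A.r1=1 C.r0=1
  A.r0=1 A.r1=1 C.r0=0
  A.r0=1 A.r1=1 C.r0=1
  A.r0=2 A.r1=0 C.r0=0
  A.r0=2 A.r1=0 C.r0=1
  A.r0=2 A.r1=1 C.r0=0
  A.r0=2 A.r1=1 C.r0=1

outcome vector order: (A.r0,A.r1,C.r0)
TSO: 10 outcomes — {000; 001; 010; 011; 110; 111; 200; 201; 210; 211}
TSO∖claimed = {010}

missing: A.r0=0 A.r1=1 C.r0=0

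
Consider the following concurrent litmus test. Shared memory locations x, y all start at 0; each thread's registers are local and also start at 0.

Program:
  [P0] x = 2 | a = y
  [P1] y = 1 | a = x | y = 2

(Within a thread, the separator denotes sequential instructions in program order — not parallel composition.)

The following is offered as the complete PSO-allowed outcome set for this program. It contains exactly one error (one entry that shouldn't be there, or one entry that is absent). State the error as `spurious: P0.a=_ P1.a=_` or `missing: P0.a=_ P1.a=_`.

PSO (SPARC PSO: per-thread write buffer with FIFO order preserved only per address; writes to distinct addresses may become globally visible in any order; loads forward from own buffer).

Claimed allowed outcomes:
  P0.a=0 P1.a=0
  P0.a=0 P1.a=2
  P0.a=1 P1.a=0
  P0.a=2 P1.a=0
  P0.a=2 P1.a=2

missing: P0.a=1 P1.a=2

outcome vector order: (P0.a,P1.a)
[PSO] allowed = {0/0 0/2 1/0 1/2 2/0 2/2}
PSO∖claimed = {1/2}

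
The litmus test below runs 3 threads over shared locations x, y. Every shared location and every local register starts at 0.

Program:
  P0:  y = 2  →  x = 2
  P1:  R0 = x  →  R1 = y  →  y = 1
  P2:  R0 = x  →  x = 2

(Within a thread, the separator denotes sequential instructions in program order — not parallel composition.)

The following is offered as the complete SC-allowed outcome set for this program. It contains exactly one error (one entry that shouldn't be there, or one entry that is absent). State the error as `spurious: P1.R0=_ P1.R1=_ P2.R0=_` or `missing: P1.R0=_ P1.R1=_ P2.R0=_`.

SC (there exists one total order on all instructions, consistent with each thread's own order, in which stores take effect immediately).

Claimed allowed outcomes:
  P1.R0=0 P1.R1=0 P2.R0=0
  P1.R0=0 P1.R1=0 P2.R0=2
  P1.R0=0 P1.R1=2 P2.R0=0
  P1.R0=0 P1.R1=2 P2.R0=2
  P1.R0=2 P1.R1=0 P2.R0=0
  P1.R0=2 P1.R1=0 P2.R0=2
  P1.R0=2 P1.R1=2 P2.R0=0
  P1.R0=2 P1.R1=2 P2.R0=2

spurious: P1.R0=2 P1.R1=0 P2.R0=2

outcome vector order: (P1.R0,P1.R1,P2.R0)
[SC] allowed = {(0,0,0), (0,0,2), (0,2,0), (0,2,2), (2,0,0), (2,2,0), (2,2,2)}
claimed∖SC = {(2,0,2)}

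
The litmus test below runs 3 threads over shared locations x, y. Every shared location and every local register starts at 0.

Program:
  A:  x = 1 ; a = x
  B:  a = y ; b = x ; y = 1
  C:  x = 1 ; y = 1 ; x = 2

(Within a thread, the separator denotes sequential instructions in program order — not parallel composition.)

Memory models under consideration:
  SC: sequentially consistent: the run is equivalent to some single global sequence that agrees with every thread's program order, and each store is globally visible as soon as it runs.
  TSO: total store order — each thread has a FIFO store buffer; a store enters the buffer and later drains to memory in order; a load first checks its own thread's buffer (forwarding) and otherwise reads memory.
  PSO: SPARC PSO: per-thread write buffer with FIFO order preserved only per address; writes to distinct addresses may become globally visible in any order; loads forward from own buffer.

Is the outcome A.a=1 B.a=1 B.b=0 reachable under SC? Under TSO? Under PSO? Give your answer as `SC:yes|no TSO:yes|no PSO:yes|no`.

SC:no TSO:no PSO:yes

outcome vector order: (A.a,B.a,B.b)
[SC] allowed = {1/0/0 1/0/1 1/0/2 1/1/1 1/1/2 2/0/0 2/0/1 2/0/2 2/1/1 2/1/2}
[TSO] allowed = {1/0/0 1/0/1 1/0/2 1/1/1 1/1/2 2/0/0 2/0/1 2/0/2 2/1/1 2/1/2}
[PSO] allowed = {1/0/0 1/0/1 1/0/2 1/1/0 1/1/1 1/1/2 2/0/0 2/0/1 2/0/2 2/1/0 2/1/1 2/1/2}
target 1/1/0 ∈ {PSO}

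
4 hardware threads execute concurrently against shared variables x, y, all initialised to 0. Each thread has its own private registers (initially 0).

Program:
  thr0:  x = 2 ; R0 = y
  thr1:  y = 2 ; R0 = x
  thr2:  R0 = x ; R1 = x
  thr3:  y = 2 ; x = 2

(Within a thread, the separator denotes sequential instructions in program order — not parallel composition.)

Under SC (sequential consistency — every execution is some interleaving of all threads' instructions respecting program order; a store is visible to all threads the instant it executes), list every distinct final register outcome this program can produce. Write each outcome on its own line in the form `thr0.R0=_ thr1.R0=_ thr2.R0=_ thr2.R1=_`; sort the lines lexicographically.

outcome vector order: (thr0.R0,thr1.R0,thr2.R0,thr2.R1)
|SC outcomes| = 9

thr0.R0=0 thr1.R0=2 thr2.R0=0 thr2.R1=0
thr0.R0=0 thr1.R0=2 thr2.R0=0 thr2.R1=2
thr0.R0=0 thr1.R0=2 thr2.R0=2 thr2.R1=2
thr0.R0=2 thr1.R0=0 thr2.R0=0 thr2.R1=0
thr0.R0=2 thr1.R0=0 thr2.R0=0 thr2.R1=2
thr0.R0=2 thr1.R0=0 thr2.R0=2 thr2.R1=2
thr0.R0=2 thr1.R0=2 thr2.R0=0 thr2.R1=0
thr0.R0=2 thr1.R0=2 thr2.R0=0 thr2.R1=2
thr0.R0=2 thr1.R0=2 thr2.R0=2 thr2.R1=2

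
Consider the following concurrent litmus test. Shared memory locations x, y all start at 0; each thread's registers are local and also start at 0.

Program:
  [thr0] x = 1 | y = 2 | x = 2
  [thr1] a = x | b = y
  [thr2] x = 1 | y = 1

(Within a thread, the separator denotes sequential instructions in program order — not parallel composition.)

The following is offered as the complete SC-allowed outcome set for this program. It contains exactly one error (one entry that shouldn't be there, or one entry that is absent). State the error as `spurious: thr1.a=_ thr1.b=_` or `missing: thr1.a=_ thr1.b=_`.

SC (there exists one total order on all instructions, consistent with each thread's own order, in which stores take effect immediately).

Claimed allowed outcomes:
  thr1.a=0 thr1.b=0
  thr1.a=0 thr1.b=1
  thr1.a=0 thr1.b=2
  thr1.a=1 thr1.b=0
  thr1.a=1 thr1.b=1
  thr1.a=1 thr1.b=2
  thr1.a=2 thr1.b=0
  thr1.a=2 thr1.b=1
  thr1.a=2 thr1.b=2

spurious: thr1.a=2 thr1.b=0

outcome vector order: (thr1.a,thr1.b)
[SC] allowed = {0/0 0/1 0/2 1/0 1/1 1/2 2/1 2/2}
claimed∖SC = {2/0}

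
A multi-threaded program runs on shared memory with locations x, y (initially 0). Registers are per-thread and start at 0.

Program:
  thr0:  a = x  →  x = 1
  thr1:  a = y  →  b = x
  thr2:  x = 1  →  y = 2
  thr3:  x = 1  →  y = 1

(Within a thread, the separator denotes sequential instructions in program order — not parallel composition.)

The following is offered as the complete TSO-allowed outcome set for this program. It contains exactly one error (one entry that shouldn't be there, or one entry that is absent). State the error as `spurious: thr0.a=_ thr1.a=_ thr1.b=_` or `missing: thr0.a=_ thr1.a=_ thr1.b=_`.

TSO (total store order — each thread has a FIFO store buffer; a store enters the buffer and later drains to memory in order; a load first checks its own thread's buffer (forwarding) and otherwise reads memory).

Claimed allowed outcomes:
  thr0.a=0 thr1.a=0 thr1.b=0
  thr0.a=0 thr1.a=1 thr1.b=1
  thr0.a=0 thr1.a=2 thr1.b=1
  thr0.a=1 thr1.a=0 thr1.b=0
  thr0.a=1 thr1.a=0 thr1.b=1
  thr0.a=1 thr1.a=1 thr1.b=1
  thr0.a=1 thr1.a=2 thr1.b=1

missing: thr0.a=0 thr1.a=0 thr1.b=1

outcome vector order: (thr0.a,thr1.a,thr1.b)
[TSO] allowed = {<0 0 0>; <0 0 1>; <0 1 1>; <0 2 1>; <1 0 0>; <1 0 1>; <1 1 1>; <1 2 1>}
TSO∖claimed = {<0 0 1>}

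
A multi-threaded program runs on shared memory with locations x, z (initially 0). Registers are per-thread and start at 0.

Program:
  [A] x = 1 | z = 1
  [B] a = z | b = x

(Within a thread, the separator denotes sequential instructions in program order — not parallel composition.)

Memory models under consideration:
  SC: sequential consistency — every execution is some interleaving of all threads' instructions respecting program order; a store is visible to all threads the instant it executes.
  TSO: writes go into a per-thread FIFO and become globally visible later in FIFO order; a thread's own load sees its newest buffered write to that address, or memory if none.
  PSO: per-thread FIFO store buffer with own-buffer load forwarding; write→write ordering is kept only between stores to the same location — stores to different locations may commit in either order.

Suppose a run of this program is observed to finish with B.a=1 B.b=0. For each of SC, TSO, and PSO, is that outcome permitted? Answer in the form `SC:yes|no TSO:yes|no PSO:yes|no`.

outcome vector order: (B.a,B.b)
SC (3): <0 0>, <0 1>, <1 1>
TSO (3): <0 0>, <0 1>, <1 1>
PSO (4): <0 0>, <0 1>, <1 0>, <1 1>
target <1 0> ∈ {PSO}

SC:no TSO:no PSO:yes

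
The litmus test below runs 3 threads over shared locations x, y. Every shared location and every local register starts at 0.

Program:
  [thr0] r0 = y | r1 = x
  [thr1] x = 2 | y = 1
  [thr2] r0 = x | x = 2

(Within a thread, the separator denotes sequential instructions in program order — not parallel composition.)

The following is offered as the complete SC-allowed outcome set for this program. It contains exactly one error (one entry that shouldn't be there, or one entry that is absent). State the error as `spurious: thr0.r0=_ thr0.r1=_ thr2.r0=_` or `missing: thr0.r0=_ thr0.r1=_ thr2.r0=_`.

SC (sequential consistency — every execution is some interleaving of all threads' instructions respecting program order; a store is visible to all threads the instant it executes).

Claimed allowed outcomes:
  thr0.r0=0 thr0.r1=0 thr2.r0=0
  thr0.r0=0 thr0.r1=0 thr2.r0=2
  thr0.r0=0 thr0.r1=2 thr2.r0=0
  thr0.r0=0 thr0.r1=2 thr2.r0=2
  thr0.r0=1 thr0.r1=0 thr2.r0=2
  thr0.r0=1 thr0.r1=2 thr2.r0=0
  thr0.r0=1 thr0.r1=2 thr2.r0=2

outcome vector order: (thr0.r0,thr0.r1,thr2.r0)
[SC] allowed = {000; 002; 020; 022; 120; 122}
claimed∖SC = {102}

spurious: thr0.r0=1 thr0.r1=0 thr2.r0=2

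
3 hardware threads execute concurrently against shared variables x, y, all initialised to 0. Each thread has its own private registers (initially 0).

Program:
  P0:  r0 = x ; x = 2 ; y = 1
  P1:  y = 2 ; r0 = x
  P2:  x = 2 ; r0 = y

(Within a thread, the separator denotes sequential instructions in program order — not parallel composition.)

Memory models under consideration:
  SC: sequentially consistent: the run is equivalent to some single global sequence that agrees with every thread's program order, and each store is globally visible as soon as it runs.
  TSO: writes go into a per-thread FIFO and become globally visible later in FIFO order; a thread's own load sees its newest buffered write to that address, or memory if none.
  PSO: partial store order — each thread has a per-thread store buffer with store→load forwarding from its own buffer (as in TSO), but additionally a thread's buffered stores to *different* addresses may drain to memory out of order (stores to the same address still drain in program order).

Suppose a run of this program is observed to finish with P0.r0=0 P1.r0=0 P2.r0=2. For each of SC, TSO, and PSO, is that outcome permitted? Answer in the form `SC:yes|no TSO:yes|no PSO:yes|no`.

outcome vector order: (P0.r0,P1.r0,P2.r0)
SC: 10 outcomes — {(0,0,1); (0,0,2); (0,2,0); (0,2,1); (0,2,2); (2,0,1); (2,0,2); (2,2,0); (2,2,1); (2,2,2)}
TSO: 12 outcomes — {(0,0,0); (0,0,1); (0,0,2); (0,2,0); (0,2,1); (0,2,2); (2,0,0); (2,0,1); (2,0,2); (2,2,0); (2,2,1); (2,2,2)}
PSO: 12 outcomes — {(0,0,0); (0,0,1); (0,0,2); (0,2,0); (0,2,1); (0,2,2); (2,0,0); (2,0,1); (2,0,2); (2,2,0); (2,2,1); (2,2,2)}
target (0,0,2) ∈ {SC,TSO,PSO}

SC:yes TSO:yes PSO:yes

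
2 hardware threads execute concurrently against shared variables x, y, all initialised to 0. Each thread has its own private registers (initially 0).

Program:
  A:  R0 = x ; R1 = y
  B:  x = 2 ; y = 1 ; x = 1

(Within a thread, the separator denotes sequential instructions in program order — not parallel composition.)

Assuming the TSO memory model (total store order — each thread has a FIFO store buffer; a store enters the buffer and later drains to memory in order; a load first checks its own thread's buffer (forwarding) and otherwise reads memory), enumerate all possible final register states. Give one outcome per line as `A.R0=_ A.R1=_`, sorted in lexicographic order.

A.R0=0 A.R1=0
A.R0=0 A.R1=1
A.R0=1 A.R1=1
A.R0=2 A.R1=0
A.R0=2 A.R1=1

outcome vector order: (A.R0,A.R1)
|TSO outcomes| = 5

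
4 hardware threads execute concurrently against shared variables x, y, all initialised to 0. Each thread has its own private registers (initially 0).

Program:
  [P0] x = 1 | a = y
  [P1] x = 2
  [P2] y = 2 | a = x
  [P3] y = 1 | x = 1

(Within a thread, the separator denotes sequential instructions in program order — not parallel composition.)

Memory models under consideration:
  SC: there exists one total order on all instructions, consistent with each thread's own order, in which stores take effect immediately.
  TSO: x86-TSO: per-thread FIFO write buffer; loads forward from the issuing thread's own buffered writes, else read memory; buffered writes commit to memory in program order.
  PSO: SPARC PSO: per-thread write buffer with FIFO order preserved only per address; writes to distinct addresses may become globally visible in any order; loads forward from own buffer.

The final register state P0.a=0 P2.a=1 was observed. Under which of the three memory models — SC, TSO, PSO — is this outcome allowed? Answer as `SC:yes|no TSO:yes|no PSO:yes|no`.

SC:yes TSO:yes PSO:yes

outcome vector order: (P0.a,P2.a)
SC (8): (0,1) (0,2) (1,0) (1,1) (1,2) (2,0) (2,1) (2,2)
TSO (9): (0,0) (0,1) (0,2) (1,0) (1,1) (1,2) (2,0) (2,1) (2,2)
PSO (9): (0,0) (0,1) (0,2) (1,0) (1,1) (1,2) (2,0) (2,1) (2,2)
target (0,1) ∈ {SC,TSO,PSO}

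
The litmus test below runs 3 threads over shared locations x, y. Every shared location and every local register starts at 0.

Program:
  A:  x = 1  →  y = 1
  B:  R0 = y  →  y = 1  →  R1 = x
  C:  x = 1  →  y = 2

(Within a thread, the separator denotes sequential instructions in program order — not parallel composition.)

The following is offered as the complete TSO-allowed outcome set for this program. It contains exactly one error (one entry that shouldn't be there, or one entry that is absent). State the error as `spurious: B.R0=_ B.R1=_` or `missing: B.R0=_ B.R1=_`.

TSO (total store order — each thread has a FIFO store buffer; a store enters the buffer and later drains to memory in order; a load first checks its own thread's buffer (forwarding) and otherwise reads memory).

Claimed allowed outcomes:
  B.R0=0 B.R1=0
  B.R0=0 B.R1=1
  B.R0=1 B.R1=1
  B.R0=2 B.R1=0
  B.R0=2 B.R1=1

spurious: B.R0=2 B.R1=0

outcome vector order: (B.R0,B.R1)
[TSO] allowed = {(0,0), (0,1), (1,1), (2,1)}
claimed∖TSO = {(2,0)}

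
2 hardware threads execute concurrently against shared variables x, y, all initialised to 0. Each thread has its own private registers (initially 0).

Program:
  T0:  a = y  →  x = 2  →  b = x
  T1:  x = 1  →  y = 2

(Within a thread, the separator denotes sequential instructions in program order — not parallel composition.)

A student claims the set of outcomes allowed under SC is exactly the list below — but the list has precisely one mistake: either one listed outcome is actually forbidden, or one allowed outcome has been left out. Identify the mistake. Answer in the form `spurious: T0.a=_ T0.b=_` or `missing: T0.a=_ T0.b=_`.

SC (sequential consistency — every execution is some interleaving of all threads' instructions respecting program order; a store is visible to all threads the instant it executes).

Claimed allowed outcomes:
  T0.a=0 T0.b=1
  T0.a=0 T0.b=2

outcome vector order: (T0.a,T0.b)
[SC] allowed = {<0 1>, <0 2>, <2 2>}
SC∖claimed = {<2 2>}

missing: T0.a=2 T0.b=2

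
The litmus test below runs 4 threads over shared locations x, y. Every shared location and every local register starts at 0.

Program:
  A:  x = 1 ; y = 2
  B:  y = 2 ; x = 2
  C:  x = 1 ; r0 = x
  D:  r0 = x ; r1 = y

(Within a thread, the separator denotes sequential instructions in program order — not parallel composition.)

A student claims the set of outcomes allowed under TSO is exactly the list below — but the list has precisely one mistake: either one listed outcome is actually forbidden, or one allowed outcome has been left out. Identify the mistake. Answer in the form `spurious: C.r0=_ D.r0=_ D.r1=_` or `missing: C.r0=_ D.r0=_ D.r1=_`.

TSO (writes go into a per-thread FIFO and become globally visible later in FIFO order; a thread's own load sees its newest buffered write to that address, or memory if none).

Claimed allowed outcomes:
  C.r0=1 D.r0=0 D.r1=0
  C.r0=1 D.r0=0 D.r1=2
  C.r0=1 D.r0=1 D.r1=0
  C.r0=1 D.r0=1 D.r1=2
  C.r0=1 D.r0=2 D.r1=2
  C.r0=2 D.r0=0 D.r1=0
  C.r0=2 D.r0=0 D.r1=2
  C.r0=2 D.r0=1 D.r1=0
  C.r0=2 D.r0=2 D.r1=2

missing: C.r0=2 D.r0=1 D.r1=2

outcome vector order: (C.r0,D.r0,D.r1)
TSO: 10 outcomes — {100, 102, 110, 112, 122, 200, 202, 210, 212, 222}
TSO∖claimed = {212}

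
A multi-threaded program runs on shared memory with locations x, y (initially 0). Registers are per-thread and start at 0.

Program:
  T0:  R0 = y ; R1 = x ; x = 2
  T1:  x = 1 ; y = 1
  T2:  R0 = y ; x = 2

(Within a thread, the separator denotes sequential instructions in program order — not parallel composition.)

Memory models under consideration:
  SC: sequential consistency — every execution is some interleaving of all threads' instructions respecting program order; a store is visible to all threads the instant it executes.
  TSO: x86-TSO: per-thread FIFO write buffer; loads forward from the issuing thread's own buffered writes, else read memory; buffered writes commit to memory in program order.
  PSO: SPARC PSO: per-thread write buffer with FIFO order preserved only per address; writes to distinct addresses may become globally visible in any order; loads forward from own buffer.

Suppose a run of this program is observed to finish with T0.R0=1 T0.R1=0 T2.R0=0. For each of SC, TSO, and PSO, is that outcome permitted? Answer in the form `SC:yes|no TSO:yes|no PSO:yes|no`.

SC:no TSO:no PSO:yes

outcome vector order: (T0.R0,T0.R1,T2.R0)
SC: 10 outcomes — {<0 0 0>; <0 0 1>; <0 1 0>; <0 1 1>; <0 2 0>; <0 2 1>; <1 1 0>; <1 1 1>; <1 2 0>; <1 2 1>}
TSO: 10 outcomes — {<0 0 0>; <0 0 1>; <0 1 0>; <0 1 1>; <0 2 0>; <0 2 1>; <1 1 0>; <1 1 1>; <1 2 0>; <1 2 1>}
PSO: 12 outcomes — {<0 0 0>; <0 0 1>; <0 1 0>; <0 1 1>; <0 2 0>; <0 2 1>; <1 0 0>; <1 0 1>; <1 1 0>; <1 1 1>; <1 2 0>; <1 2 1>}
target <1 0 0> ∈ {PSO}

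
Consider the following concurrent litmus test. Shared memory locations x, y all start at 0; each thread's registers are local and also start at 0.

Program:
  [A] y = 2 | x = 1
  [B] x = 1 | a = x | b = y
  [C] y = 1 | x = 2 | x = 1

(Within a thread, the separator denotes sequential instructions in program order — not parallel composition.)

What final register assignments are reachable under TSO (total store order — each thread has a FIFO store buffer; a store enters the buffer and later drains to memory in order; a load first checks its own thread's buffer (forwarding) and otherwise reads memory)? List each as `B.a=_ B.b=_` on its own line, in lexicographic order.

B.a=1 B.b=0
B.a=1 B.b=1
B.a=1 B.b=2
B.a=2 B.b=1
B.a=2 B.b=2

outcome vector order: (B.a,B.b)
|TSO outcomes| = 5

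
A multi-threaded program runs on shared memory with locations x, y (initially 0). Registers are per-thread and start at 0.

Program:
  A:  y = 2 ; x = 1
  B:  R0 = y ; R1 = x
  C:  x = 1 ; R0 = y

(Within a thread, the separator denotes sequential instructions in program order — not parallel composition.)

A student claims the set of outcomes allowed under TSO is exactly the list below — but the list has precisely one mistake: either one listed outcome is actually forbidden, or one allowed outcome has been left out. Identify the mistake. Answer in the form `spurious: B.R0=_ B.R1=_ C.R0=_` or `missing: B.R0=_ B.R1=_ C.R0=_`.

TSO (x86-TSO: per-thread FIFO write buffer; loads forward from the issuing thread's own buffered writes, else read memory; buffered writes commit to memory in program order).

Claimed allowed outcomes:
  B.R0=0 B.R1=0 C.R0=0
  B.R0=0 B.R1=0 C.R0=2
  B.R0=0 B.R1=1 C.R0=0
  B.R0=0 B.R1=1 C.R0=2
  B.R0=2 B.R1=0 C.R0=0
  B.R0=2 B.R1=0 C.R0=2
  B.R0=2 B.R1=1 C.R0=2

outcome vector order: (B.R0,B.R1,C.R0)
TSO: 8 outcomes — {<0 0 0> <0 0 2> <0 1 0> <0 1 2> <2 0 0> <2 0 2> <2 1 0> <2 1 2>}
TSO∖claimed = {<2 1 0>}

missing: B.R0=2 B.R1=1 C.R0=0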